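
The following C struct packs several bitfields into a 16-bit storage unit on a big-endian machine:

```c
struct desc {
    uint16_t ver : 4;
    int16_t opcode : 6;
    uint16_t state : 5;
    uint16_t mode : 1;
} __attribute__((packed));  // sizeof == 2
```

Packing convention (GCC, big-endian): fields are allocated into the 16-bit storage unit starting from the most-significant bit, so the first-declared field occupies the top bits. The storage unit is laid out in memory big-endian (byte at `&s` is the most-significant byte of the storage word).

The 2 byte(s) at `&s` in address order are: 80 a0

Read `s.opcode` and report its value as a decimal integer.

[0]=0x80 [1]=0xa0 (big-endian) → word 0x80a0
ver [12+:4] = (word>>12) & 0xf = 8
opcode [6+:6] = (word>>6) & 0x3f = 2  ←
state [1+:5] = (word>>1) & 0x1f = 16
mode [0+:1] = (word>>0) & 0x1 = 0
opcode signed 6b, MSB=0: value = 2

2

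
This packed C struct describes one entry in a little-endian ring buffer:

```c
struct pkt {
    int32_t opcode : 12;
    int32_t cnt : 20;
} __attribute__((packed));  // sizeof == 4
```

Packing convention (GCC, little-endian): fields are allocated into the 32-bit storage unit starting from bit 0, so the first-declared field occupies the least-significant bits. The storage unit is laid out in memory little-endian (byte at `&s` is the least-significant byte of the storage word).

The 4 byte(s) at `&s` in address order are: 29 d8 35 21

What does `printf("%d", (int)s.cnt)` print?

[0]=0x29 [1]=0xd8 [2]=0x35 [3]=0x21 (little-endian) → word 0x2135d829
opcode [0+:12] = (word>>0) & 0xfff = 2089
cnt [12+:20] = (word>>12) & 0xfffff = 136029  ←
cnt signed 20b, MSB=0: value = 136029

136029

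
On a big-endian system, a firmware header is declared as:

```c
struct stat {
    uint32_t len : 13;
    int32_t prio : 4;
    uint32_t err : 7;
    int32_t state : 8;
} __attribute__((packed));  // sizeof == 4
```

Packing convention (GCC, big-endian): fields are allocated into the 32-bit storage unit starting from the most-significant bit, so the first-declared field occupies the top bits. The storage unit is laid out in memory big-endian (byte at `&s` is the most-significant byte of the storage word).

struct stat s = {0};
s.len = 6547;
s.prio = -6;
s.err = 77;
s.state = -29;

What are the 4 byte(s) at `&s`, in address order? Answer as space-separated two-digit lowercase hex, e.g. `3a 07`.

cc 9d 4d e3

len (13b) val=6547 bits=0x1993 at bit 19: 0xcc980000
prio (4b) val=-6 bits=0xa at bit 15: 0xcc9d0000
err (7b) val=77 bits=0x4d at bit 8: 0xcc9d4d00
state (8b) val=-29 bits=0xe3 at bit 0: 0xcc9d4de3
word = 0xcc9d4de3 → big-endian bytes:
  [0]=0xcc  [1]=0x9d  [2]=0x4d  [3]=0xe3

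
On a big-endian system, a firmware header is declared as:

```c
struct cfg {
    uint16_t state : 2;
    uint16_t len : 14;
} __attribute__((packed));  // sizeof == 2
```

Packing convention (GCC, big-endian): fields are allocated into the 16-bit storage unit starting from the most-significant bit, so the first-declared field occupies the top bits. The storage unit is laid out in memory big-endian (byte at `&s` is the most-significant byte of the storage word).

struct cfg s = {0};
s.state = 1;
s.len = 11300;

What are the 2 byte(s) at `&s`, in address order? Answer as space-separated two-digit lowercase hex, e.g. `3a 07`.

6c 24

[14+:2] state=1 & 0x3 = 0x1; word=0x4000
[0+:14] len=11300 & 0x3fff = 0x2c24; word=0x6c24
word = 0x6c24 → big-endian bytes:
  [0]=0x6c  [1]=0x24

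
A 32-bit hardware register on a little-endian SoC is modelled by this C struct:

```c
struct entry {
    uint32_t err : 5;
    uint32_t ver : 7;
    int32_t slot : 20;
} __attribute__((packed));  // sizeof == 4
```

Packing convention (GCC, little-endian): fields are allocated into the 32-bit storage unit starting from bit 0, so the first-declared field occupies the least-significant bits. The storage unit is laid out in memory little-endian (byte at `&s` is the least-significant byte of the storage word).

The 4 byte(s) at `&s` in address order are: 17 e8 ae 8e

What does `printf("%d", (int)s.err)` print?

[0]=0x17 [1]=0xe8 [2]=0xae [3]=0x8e (little-endian) → word 0x8eaee817
err [0+:5] = (word>>0) & 0x1f = 23  ←
ver [5+:7] = (word>>5) & 0x7f = 64
slot [12+:20] = (word>>12) & 0xfffff = 584430

23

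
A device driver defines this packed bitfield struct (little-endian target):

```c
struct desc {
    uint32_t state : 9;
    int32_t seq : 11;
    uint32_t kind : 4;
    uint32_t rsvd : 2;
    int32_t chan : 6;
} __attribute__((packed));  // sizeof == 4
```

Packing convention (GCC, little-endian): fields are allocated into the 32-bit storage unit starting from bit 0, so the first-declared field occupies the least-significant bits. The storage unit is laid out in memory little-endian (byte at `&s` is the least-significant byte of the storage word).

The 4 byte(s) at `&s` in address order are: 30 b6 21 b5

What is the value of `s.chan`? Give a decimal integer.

-19

[0]=0x30 [1]=0xb6 [2]=0x21 [3]=0xb5 (little-endian) → word 0xb521b630
state [0+:9] = (word>>0) & 0x1ff = 48
seq [9+:11] = (word>>9) & 0x7ff = 219
kind [20+:4] = (word>>20) & 0xf = 2
rsvd [24+:2] = (word>>24) & 0x3 = 1
chan [26+:6] = (word>>26) & 0x3f = 45  ←
chan signed 6b, MSB=1: 45 - 64 = -19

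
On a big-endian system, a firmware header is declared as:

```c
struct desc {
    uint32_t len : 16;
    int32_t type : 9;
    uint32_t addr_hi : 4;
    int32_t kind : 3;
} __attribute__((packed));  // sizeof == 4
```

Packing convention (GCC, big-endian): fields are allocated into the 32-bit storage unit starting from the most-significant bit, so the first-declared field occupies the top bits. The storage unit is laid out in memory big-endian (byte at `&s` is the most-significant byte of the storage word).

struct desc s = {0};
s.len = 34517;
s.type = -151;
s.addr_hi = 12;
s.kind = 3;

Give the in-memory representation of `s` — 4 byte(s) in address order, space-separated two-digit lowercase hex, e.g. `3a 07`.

[16+:16] len=34517 & 0xffff = 0x86d5; word=0x86d50000
[7+:9] type=-151 & 0x1ff = 0x169; word=0x86d5b480
[3+:4] addr_hi=12 & 0xf = 0xc; word=0x86d5b4e0
[0+:3] kind=3 & 0x7 = 0x3; word=0x86d5b4e3
word = 0x86d5b4e3 → big-endian bytes:
  [0]=0x86  [1]=0xd5  [2]=0xb4  [3]=0xe3

86 d5 b4 e3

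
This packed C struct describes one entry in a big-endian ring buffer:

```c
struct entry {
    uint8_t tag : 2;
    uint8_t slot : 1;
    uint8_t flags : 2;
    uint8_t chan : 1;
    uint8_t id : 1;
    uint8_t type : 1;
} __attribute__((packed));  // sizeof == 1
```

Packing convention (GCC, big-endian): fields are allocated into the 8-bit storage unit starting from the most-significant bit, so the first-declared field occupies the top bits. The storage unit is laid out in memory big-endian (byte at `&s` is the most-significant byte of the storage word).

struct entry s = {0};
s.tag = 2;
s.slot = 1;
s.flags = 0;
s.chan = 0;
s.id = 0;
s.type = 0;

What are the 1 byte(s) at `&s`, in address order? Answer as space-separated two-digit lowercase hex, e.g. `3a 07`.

tag:2 = 2 → 0x2 << 6 → word 0x80
slot:1 = 1 → 0x1 << 5 → word 0xa0
flags:2 = 0 → 0x0 << 3 → word 0xa0
chan:1 = 0 → 0x0 << 2 → word 0xa0
id:1 = 0 → 0x0 << 1 → word 0xa0
type:1 = 0 → 0x0 << 0 → word 0xa0
word = 0xa0 → big-endian bytes:
  [0]=0xa0

a0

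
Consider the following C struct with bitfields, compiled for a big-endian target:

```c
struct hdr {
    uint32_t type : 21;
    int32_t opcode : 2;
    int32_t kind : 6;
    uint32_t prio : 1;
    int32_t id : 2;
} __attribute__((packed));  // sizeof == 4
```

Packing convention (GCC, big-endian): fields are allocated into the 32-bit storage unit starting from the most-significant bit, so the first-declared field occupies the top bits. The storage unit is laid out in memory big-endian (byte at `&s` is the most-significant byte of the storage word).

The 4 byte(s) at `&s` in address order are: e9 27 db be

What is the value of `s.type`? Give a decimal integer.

1910011

[0]=0xe9 [1]=0x27 [2]=0xdb [3]=0xbe (big-endian) → word 0xe927dbbe
type:21 @ bit 11 → (0xe927dbbe>>11)&0x1fffff = 0x1d24fb  ←
opcode:2 @ bit 9 → (0xe927dbbe>>9)&0x3 = 0x1
kind:6 @ bit 3 → (0xe927dbbe>>3)&0x3f = 0x37
prio:1 @ bit 2 → (0xe927dbbe>>2)&0x1 = 0x1
id:2 @ bit 0 → (0xe927dbbe>>0)&0x3 = 0x2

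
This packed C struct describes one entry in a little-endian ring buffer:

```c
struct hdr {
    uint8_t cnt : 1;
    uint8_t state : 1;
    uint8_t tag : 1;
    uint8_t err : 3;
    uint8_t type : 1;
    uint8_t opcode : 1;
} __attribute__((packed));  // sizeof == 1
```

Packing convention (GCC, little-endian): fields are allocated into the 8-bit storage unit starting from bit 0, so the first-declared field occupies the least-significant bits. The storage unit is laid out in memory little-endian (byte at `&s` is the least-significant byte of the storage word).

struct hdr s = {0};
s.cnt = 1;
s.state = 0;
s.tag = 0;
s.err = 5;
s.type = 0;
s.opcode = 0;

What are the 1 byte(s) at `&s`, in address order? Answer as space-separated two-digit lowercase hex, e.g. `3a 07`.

29

cnt (1b) val=1 bits=0x1 at bit 0: 0x01
state (1b) val=0 bits=0x0 at bit 1: 0x01
tag (1b) val=0 bits=0x0 at bit 2: 0x01
err (3b) val=5 bits=0x5 at bit 3: 0x29
type (1b) val=0 bits=0x0 at bit 6: 0x29
opcode (1b) val=0 bits=0x0 at bit 7: 0x29
word = 0x29 → little-endian bytes:
  [0]=0x29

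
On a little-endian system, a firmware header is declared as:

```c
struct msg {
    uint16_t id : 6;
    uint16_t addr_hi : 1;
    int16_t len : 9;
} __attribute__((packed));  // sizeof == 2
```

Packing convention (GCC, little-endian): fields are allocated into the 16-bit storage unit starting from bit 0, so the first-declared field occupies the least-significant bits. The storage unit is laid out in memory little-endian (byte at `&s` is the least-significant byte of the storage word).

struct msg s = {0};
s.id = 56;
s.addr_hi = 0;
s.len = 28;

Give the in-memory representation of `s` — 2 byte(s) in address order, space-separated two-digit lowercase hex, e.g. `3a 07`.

id (6b) val=56 bits=0x38 at bit 0: 0x0038
addr_hi (1b) val=0 bits=0x0 at bit 6: 0x0038
len (9b) val=28 bits=0x1c at bit 7: 0x0e38
word = 0x0e38 → little-endian bytes:
  [0]=0x38  [1]=0x0e

38 0e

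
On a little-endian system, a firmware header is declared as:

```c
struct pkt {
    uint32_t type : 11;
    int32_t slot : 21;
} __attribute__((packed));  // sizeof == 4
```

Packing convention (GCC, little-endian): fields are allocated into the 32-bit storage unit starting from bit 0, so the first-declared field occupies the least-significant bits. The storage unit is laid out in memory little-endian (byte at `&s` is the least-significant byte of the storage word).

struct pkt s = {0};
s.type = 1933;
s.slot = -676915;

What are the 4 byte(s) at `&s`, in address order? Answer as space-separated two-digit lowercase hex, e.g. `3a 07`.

8d 6f 5e ad

type (11b) val=1933 bits=0x78d at bit 0: 0x0000078d
slot (21b) val=-676915 bits=0x15abcd at bit 11: 0xad5e6f8d
word = 0xad5e6f8d → little-endian bytes:
  [0]=0x8d  [1]=0x6f  [2]=0x5e  [3]=0xad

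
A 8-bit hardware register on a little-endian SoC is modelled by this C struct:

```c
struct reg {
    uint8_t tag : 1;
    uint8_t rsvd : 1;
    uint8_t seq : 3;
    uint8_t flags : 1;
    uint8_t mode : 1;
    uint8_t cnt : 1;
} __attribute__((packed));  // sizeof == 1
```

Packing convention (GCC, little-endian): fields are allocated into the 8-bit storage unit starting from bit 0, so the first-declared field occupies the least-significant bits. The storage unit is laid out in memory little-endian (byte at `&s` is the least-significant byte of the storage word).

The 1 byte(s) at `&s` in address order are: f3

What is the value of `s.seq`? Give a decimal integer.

4

[0]=0xf3 (little-endian) → word 0xf3
tag [0+:1] = (word>>0) & 0x1 = 1
rsvd [1+:1] = (word>>1) & 0x1 = 1
seq [2+:3] = (word>>2) & 0x7 = 4  ←
flags [5+:1] = (word>>5) & 0x1 = 1
mode [6+:1] = (word>>6) & 0x1 = 1
cnt [7+:1] = (word>>7) & 0x1 = 1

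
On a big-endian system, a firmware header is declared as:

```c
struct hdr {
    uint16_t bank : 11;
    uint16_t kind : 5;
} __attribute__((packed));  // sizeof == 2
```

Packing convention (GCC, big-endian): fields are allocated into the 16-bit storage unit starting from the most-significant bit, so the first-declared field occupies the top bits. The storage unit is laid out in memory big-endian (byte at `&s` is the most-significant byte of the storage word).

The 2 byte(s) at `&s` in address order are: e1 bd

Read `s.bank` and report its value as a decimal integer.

1805

[0]=0xe1 [1]=0xbd (big-endian) → word 0xe1bd
bank [5+:11] = (word>>5) & 0x7ff = 1805  ←
kind [0+:5] = (word>>0) & 0x1f = 29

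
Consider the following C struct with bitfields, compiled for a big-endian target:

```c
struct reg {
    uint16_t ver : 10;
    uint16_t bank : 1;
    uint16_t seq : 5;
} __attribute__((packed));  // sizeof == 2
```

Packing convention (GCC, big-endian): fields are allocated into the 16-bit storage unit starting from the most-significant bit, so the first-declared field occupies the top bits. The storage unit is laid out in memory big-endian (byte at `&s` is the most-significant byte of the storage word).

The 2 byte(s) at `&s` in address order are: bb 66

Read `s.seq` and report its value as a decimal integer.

[0]=0xbb [1]=0x66 (big-endian) → word 0xbb66
ver [6+:10] = (word>>6) & 0x3ff = 749
bank [5+:1] = (word>>5) & 0x1 = 1
seq [0+:5] = (word>>0) & 0x1f = 6  ←

6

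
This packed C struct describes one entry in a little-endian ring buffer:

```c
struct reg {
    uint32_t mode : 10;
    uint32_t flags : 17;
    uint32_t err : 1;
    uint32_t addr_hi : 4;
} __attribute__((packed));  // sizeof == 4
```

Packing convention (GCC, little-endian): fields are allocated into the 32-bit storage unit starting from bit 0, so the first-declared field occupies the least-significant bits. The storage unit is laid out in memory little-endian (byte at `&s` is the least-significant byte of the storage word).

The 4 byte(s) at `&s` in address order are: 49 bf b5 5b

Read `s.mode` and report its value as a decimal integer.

841

[0]=0x49 [1]=0xbf [2]=0xb5 [3]=0x5b (little-endian) → word 0x5bb5bf49
mode:10 @ bit 0 → (0x5bb5bf49>>0)&0x3ff = 0x349  ←
flags:17 @ bit 10 → (0x5bb5bf49>>10)&0x1ffff = 0xed6f
err:1 @ bit 27 → (0x5bb5bf49>>27)&0x1 = 0x1
addr_hi:4 @ bit 28 → (0x5bb5bf49>>28)&0xf = 0x5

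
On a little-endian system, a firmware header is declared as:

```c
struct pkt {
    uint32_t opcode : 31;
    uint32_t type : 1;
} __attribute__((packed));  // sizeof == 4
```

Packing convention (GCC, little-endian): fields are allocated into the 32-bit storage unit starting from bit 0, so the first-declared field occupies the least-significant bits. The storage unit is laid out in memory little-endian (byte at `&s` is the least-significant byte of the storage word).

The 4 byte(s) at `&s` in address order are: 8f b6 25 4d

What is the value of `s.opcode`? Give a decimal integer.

[0]=0x8f [1]=0xb6 [2]=0x25 [3]=0x4d (little-endian) → word 0x4d25b68f
opcode [0+:31] = (word>>0) & 0x7fffffff = 1294317199  ←
type [31+:1] = (word>>31) & 0x1 = 0

1294317199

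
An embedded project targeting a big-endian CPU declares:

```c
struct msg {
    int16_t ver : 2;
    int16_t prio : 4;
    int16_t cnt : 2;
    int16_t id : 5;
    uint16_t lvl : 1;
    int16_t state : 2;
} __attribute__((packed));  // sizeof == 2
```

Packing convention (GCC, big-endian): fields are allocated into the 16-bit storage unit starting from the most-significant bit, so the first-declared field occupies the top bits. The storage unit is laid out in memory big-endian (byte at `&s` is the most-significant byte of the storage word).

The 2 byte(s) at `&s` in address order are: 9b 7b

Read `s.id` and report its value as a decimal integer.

15

[0]=0x9b [1]=0x7b (big-endian) → word 0x9b7b
ver:2 @ bit 14 → (0x9b7b>>14)&0x3 = 0x2
prio:4 @ bit 10 → (0x9b7b>>10)&0xf = 0x6
cnt:2 @ bit 8 → (0x9b7b>>8)&0x3 = 0x3
id:5 @ bit 3 → (0x9b7b>>3)&0x1f = 0xf  ←
lvl:1 @ bit 2 → (0x9b7b>>2)&0x1 = 0x0
state:2 @ bit 0 → (0x9b7b>>0)&0x3 = 0x3
id signed 5b, MSB=0: value = 15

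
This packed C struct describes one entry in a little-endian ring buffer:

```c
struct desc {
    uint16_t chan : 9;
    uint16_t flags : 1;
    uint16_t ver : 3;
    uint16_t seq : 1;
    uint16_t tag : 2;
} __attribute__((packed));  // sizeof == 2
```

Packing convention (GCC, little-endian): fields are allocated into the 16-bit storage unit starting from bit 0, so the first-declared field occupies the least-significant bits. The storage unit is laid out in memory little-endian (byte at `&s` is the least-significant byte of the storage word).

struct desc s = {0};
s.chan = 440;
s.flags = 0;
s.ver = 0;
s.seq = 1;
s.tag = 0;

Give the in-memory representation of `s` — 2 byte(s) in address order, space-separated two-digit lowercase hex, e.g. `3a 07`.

b8 21

[0+:9] chan=440 & 0x1ff = 0x1b8; word=0x01b8
[9+:1] flags=0 & 0x1 = 0x0; word=0x01b8
[10+:3] ver=0 & 0x7 = 0x0; word=0x01b8
[13+:1] seq=1 & 0x1 = 0x1; word=0x21b8
[14+:2] tag=0 & 0x3 = 0x0; word=0x21b8
word = 0x21b8 → little-endian bytes:
  [0]=0xb8  [1]=0x21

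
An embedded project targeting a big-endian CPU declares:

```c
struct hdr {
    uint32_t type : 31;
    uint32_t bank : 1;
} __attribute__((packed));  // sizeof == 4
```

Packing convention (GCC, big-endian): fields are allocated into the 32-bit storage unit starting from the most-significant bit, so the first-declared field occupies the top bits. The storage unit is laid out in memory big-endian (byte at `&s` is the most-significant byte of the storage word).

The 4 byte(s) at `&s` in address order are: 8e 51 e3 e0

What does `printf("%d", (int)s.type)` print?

1193865712

[0]=0x8e [1]=0x51 [2]=0xe3 [3]=0xe0 (big-endian) → word 0x8e51e3e0
type:31 @ bit 1 → (0x8e51e3e0>>1)&0x7fffffff = 0x4728f1f0  ←
bank:1 @ bit 0 → (0x8e51e3e0>>0)&0x1 = 0x0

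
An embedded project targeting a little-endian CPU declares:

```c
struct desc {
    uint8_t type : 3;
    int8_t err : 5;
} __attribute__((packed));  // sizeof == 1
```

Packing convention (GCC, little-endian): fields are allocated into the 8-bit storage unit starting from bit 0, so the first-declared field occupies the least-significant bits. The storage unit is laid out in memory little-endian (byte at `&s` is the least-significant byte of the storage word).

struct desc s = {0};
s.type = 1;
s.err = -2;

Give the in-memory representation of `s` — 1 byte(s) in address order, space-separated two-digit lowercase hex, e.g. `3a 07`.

type (3b) val=1 bits=0x1 at bit 0: 0x01
err (5b) val=-2 bits=0x1e at bit 3: 0xf1
word = 0xf1 → little-endian bytes:
  [0]=0xf1

f1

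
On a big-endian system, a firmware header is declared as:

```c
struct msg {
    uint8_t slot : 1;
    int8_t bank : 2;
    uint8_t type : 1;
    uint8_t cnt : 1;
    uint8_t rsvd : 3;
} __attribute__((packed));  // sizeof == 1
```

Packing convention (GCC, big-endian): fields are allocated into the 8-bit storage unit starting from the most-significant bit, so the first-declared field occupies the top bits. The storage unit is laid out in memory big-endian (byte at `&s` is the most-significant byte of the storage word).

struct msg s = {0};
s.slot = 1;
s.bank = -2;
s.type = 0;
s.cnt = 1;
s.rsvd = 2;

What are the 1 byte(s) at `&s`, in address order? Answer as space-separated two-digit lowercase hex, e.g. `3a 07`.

ca

slot (1b) val=1 bits=0x1 at bit 7: 0x80
bank (2b) val=-2 bits=0x2 at bit 5: 0xc0
type (1b) val=0 bits=0x0 at bit 4: 0xc0
cnt (1b) val=1 bits=0x1 at bit 3: 0xc8
rsvd (3b) val=2 bits=0x2 at bit 0: 0xca
word = 0xca → big-endian bytes:
  [0]=0xca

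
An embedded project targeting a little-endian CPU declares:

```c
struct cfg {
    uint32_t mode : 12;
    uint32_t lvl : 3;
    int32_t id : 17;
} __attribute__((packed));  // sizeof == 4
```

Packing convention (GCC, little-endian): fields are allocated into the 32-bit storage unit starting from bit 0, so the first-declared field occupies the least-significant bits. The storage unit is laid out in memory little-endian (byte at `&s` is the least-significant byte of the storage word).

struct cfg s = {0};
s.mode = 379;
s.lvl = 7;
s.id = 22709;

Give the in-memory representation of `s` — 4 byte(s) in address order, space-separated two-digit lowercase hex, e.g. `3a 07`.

7b f1 5a 2c

mode:12 = 379 → 0x17b << 0 → word 0x0000017b
lvl:3 = 7 → 0x7 << 12 → word 0x0000717b
id:17 = 22709 → 0x58b5 << 15 → word 0x2c5af17b
word = 0x2c5af17b → little-endian bytes:
  [0]=0x7b  [1]=0xf1  [2]=0x5a  [3]=0x2c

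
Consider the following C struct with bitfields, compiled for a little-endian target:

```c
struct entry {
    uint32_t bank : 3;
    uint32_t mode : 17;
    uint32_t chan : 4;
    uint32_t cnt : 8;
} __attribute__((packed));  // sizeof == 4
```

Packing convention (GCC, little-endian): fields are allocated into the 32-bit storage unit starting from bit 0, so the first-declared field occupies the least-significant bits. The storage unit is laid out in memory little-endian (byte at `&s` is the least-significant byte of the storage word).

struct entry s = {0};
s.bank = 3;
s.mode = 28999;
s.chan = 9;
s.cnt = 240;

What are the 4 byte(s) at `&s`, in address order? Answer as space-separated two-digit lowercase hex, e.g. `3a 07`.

bank (3b) val=3 bits=0x3 at bit 0: 0x00000003
mode (17b) val=28999 bits=0x7147 at bit 3: 0x00038a3b
chan (4b) val=9 bits=0x9 at bit 20: 0x00938a3b
cnt (8b) val=240 bits=0xf0 at bit 24: 0xf0938a3b
word = 0xf0938a3b → little-endian bytes:
  [0]=0x3b  [1]=0x8a  [2]=0x93  [3]=0xf0

3b 8a 93 f0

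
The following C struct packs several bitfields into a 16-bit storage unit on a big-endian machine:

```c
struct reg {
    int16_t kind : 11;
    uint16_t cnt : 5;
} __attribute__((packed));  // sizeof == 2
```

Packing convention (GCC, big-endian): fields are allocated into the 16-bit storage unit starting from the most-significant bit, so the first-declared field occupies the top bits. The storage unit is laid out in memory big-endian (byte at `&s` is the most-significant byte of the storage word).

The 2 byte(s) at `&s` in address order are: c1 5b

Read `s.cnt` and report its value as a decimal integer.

[0]=0xc1 [1]=0x5b (big-endian) → word 0xc15b
kind:11 @ bit 5 → (0xc15b>>5)&0x7ff = 0x60a
cnt:5 @ bit 0 → (0xc15b>>0)&0x1f = 0x1b  ←

27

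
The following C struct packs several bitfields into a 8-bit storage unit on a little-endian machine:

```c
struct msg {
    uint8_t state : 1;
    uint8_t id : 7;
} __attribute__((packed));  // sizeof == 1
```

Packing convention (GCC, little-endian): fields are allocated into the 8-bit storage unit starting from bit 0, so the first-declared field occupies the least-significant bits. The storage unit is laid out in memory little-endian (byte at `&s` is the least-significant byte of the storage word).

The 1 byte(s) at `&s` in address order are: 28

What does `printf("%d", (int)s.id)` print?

[0]=0x28 (little-endian) → word 0x28
state:1 @ bit 0 → (0x28>>0)&0x1 = 0x0
id:7 @ bit 1 → (0x28>>1)&0x7f = 0x14  ←

20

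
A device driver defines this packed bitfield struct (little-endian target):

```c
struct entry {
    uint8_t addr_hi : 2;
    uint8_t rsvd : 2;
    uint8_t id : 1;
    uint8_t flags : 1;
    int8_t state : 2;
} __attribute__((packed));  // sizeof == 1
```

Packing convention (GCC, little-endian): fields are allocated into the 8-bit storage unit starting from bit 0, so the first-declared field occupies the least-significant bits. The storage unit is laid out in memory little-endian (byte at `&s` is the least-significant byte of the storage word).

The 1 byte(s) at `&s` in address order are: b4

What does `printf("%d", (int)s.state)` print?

-2

[0]=0xb4 (little-endian) → word 0xb4
addr_hi [0+:2] = (word>>0) & 0x3 = 0
rsvd [2+:2] = (word>>2) & 0x3 = 1
id [4+:1] = (word>>4) & 0x1 = 1
flags [5+:1] = (word>>5) & 0x1 = 1
state [6+:2] = (word>>6) & 0x3 = 2  ←
state signed 2b, MSB=1: 2 - 4 = -2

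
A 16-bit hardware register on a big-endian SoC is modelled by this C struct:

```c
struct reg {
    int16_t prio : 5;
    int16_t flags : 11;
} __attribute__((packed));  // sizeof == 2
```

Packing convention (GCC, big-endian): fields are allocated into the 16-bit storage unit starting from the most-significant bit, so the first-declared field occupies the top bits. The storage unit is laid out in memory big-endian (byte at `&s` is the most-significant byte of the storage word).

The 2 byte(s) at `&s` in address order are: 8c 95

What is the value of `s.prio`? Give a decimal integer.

[0]=0x8c [1]=0x95 (big-endian) → word 0x8c95
prio [11+:5] = (word>>11) & 0x1f = 17  ←
flags [0+:11] = (word>>0) & 0x7ff = 1173
prio signed 5b, MSB=1: 17 - 32 = -15

-15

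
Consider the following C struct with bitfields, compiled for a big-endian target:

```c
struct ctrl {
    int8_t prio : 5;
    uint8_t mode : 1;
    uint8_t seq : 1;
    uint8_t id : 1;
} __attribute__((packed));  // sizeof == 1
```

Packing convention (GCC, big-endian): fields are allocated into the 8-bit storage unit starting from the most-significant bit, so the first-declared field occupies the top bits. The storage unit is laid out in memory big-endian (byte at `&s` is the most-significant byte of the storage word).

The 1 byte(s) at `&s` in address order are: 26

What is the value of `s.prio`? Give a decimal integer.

4

[0]=0x26 (big-endian) → word 0x26
prio [3+:5] = (word>>3) & 0x1f = 4  ←
mode [2+:1] = (word>>2) & 0x1 = 1
seq [1+:1] = (word>>1) & 0x1 = 1
id [0+:1] = (word>>0) & 0x1 = 0
prio signed 5b, MSB=0: value = 4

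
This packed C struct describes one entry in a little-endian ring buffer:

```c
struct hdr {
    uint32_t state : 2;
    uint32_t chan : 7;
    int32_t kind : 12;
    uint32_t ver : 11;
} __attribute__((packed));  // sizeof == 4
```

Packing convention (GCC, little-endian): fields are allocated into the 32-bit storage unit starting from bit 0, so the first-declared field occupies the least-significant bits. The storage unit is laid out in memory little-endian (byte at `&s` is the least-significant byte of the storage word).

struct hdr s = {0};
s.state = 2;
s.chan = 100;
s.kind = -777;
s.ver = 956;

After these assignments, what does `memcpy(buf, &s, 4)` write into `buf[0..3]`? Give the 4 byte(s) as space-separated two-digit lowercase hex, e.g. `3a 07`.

92 ef 99 77

state:2 = 2 → 0x2 << 0 → word 0x00000002
chan:7 = 100 → 0x64 << 2 → word 0x00000192
kind:12 = -777 → 0xcf7 << 9 → word 0x0019ef92
ver:11 = 956 → 0x3bc << 21 → word 0x7799ef92
word = 0x7799ef92 → little-endian bytes:
  [0]=0x92  [1]=0xef  [2]=0x99  [3]=0x77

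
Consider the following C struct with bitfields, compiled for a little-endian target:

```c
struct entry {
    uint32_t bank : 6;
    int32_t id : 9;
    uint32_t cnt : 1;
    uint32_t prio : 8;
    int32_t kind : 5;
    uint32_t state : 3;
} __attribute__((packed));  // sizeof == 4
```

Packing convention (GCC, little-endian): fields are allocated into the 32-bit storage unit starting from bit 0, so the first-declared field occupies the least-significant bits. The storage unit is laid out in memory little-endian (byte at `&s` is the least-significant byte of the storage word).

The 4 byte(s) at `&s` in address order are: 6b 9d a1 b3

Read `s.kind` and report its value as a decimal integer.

-13

[0]=0x6b [1]=0x9d [2]=0xa1 [3]=0xb3 (little-endian) → word 0xb3a19d6b
bank:6 @ bit 0 → (0xb3a19d6b>>0)&0x3f = 0x2b
id:9 @ bit 6 → (0xb3a19d6b>>6)&0x1ff = 0x75
cnt:1 @ bit 15 → (0xb3a19d6b>>15)&0x1 = 0x1
prio:8 @ bit 16 → (0xb3a19d6b>>16)&0xff = 0xa1
kind:5 @ bit 24 → (0xb3a19d6b>>24)&0x1f = 0x13  ←
state:3 @ bit 29 → (0xb3a19d6b>>29)&0x7 = 0x5
kind signed 5b, MSB=1: 19 - 32 = -13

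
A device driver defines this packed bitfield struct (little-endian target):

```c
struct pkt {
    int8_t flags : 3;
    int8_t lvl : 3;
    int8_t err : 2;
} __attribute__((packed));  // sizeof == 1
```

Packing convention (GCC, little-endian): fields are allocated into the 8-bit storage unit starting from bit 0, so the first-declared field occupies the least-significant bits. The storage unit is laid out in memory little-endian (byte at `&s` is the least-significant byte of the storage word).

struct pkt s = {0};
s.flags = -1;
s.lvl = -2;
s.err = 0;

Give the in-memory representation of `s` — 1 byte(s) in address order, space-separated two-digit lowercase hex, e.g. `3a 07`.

flags:3 = -1 → 0x7 << 0 → word 0x07
lvl:3 = -2 → 0x6 << 3 → word 0x37
err:2 = 0 → 0x0 << 6 → word 0x37
word = 0x37 → little-endian bytes:
  [0]=0x37

37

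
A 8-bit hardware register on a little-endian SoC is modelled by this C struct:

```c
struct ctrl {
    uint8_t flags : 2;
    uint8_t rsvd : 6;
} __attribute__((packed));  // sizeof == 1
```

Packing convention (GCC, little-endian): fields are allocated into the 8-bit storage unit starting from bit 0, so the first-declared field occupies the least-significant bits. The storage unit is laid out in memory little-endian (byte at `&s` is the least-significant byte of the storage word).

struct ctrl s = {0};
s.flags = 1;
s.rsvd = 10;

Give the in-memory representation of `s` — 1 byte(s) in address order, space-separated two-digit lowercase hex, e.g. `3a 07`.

29

flags:2 = 1 → 0x1 << 0 → word 0x01
rsvd:6 = 10 → 0xa << 2 → word 0x29
word = 0x29 → little-endian bytes:
  [0]=0x29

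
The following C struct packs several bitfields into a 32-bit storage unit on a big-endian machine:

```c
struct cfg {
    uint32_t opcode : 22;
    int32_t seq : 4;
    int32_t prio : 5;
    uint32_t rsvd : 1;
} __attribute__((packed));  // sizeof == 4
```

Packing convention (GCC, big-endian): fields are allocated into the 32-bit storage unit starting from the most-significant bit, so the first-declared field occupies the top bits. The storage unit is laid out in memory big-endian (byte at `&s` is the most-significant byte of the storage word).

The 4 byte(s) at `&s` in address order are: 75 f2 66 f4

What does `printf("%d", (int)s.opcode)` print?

[0]=0x75 [1]=0xf2 [2]=0x66 [3]=0xf4 (big-endian) → word 0x75f266f4
opcode [10+:22] = (word>>10) & 0x3fffff = 1932441  ←
seq [6+:4] = (word>>6) & 0xf = 11
prio [1+:5] = (word>>1) & 0x1f = 26
rsvd [0+:1] = (word>>0) & 0x1 = 0

1932441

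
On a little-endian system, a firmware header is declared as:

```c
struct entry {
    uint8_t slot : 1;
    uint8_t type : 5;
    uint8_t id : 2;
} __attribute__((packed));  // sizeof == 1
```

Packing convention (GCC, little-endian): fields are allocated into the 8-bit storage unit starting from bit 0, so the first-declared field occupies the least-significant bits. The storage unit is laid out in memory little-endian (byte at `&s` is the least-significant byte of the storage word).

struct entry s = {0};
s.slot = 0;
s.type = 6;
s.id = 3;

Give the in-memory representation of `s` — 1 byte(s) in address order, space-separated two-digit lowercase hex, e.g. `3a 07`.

slot:1 = 0 → 0x0 << 0 → word 0x00
type:5 = 6 → 0x6 << 1 → word 0x0c
id:2 = 3 → 0x3 << 6 → word 0xcc
word = 0xcc → little-endian bytes:
  [0]=0xcc

cc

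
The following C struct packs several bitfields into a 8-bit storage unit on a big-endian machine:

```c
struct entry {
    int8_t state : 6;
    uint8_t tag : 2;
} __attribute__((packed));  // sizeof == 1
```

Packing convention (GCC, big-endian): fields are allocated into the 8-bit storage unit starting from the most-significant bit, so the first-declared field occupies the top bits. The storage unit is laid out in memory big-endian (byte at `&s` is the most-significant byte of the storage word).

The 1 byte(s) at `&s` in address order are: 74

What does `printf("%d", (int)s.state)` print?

[0]=0x74 (big-endian) → word 0x74
state [2+:6] = (word>>2) & 0x3f = 29  ←
tag [0+:2] = (word>>0) & 0x3 = 0
state signed 6b, MSB=0: value = 29

29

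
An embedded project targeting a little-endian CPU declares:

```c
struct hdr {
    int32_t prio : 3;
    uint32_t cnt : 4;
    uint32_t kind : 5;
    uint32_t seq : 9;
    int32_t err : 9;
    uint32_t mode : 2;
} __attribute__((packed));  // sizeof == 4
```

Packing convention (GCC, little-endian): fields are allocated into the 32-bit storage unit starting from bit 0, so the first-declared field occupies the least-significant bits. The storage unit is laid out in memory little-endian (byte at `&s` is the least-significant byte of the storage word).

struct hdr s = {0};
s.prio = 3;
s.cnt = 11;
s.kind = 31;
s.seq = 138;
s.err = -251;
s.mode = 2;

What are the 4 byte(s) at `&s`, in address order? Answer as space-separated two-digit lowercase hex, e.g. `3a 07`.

prio (3b) val=3 bits=0x3 at bit 0: 0x00000003
cnt (4b) val=11 bits=0xb at bit 3: 0x0000005b
kind (5b) val=31 bits=0x1f at bit 7: 0x00000fdb
seq (9b) val=138 bits=0x8a at bit 12: 0x0008afdb
err (9b) val=-251 bits=0x105 at bit 21: 0x20a8afdb
mode (2b) val=2 bits=0x2 at bit 30: 0xa0a8afdb
word = 0xa0a8afdb → little-endian bytes:
  [0]=0xdb  [1]=0xaf  [2]=0xa8  [3]=0xa0

db af a8 a0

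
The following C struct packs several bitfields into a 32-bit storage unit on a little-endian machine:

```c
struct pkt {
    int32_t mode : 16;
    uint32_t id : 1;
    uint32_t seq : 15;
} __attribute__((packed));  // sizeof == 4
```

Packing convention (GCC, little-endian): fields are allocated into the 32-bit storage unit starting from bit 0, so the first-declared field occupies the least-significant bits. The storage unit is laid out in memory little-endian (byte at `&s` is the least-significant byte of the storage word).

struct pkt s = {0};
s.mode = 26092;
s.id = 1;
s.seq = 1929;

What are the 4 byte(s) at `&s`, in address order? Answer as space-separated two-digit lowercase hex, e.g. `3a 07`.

[0+:16] mode=26092 & 0xffff = 0x65ec; word=0x000065ec
[16+:1] id=1 & 0x1 = 0x1; word=0x000165ec
[17+:15] seq=1929 & 0x7fff = 0x789; word=0x0f1365ec
word = 0x0f1365ec → little-endian bytes:
  [0]=0xec  [1]=0x65  [2]=0x13  [3]=0x0f

ec 65 13 0f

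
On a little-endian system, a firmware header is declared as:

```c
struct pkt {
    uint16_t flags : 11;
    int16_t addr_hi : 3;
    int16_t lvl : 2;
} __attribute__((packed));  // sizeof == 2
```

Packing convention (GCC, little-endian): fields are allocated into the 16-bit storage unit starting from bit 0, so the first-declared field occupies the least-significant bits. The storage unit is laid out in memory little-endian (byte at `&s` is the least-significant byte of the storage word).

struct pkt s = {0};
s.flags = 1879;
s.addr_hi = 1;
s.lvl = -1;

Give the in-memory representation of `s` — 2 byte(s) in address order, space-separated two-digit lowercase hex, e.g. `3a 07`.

flags:11 = 1879 → 0x757 << 0 → word 0x0757
addr_hi:3 = 1 → 0x1 << 11 → word 0x0f57
lvl:2 = -1 → 0x3 << 14 → word 0xcf57
word = 0xcf57 → little-endian bytes:
  [0]=0x57  [1]=0xcf

57 cf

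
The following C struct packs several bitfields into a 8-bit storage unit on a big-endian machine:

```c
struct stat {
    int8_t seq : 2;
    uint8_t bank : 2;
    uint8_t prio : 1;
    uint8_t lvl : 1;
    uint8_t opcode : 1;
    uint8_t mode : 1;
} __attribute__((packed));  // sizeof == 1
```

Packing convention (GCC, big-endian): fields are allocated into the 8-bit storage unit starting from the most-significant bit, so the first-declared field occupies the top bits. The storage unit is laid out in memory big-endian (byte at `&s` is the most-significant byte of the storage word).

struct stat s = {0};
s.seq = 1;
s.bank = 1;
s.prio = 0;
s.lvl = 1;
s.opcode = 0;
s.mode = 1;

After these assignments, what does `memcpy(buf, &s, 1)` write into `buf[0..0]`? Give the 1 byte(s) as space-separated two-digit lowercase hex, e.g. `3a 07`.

[6+:2] seq=1 & 0x3 = 0x1; word=0x40
[4+:2] bank=1 & 0x3 = 0x1; word=0x50
[3+:1] prio=0 & 0x1 = 0x0; word=0x50
[2+:1] lvl=1 & 0x1 = 0x1; word=0x54
[1+:1] opcode=0 & 0x1 = 0x0; word=0x54
[0+:1] mode=1 & 0x1 = 0x1; word=0x55
word = 0x55 → big-endian bytes:
  [0]=0x55

55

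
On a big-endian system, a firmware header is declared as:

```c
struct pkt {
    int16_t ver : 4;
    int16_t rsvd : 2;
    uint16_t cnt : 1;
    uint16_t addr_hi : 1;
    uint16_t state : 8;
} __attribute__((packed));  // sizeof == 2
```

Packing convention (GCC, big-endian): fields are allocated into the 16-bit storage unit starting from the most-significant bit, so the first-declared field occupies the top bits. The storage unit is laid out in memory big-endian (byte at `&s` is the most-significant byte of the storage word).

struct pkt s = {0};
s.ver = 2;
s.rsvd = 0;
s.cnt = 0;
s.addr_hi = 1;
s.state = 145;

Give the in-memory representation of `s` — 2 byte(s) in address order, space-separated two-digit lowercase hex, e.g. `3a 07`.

21 91

ver:4 = 2 → 0x2 << 12 → word 0x2000
rsvd:2 = 0 → 0x0 << 10 → word 0x2000
cnt:1 = 0 → 0x0 << 9 → word 0x2000
addr_hi:1 = 1 → 0x1 << 8 → word 0x2100
state:8 = 145 → 0x91 << 0 → word 0x2191
word = 0x2191 → big-endian bytes:
  [0]=0x21  [1]=0x91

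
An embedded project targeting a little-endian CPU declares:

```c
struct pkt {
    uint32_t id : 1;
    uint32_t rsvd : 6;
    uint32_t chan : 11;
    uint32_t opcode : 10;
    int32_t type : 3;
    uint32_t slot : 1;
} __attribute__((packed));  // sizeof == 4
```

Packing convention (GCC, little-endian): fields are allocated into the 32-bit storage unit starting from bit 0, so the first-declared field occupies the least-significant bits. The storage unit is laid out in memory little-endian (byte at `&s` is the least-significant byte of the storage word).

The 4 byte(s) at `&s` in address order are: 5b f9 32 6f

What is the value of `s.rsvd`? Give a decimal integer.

[0]=0x5b [1]=0xf9 [2]=0x32 [3]=0x6f (little-endian) → word 0x6f32f95b
id [0+:1] = (word>>0) & 0x1 = 1
rsvd [1+:6] = (word>>1) & 0x3f = 45  ←
chan [7+:11] = (word>>7) & 0x7ff = 1522
opcode [18+:10] = (word>>18) & 0x3ff = 972
type [28+:3] = (word>>28) & 0x7 = 6
slot [31+:1] = (word>>31) & 0x1 = 0

45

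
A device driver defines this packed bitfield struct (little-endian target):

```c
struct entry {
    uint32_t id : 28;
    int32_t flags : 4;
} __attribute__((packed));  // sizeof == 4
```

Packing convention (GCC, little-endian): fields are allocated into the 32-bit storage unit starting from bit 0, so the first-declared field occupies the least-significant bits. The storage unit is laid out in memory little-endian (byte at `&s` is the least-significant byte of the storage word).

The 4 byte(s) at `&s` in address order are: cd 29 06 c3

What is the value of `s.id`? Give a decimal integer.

50735565

[0]=0xcd [1]=0x29 [2]=0x06 [3]=0xc3 (little-endian) → word 0xc30629cd
id:28 @ bit 0 → (0xc30629cd>>0)&0xfffffff = 0x30629cd  ←
flags:4 @ bit 28 → (0xc30629cd>>28)&0xf = 0xc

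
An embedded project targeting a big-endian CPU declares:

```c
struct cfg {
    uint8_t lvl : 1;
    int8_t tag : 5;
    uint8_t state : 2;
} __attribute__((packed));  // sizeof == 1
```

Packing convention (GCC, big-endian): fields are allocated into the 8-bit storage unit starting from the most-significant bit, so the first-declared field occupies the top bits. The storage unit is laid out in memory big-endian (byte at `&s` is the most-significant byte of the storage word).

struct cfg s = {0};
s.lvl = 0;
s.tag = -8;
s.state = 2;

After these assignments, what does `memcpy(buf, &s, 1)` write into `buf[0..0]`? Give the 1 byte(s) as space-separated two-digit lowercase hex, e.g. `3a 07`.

lvl (1b) val=0 bits=0x0 at bit 7: 0x00
tag (5b) val=-8 bits=0x18 at bit 2: 0x60
state (2b) val=2 bits=0x2 at bit 0: 0x62
word = 0x62 → big-endian bytes:
  [0]=0x62

62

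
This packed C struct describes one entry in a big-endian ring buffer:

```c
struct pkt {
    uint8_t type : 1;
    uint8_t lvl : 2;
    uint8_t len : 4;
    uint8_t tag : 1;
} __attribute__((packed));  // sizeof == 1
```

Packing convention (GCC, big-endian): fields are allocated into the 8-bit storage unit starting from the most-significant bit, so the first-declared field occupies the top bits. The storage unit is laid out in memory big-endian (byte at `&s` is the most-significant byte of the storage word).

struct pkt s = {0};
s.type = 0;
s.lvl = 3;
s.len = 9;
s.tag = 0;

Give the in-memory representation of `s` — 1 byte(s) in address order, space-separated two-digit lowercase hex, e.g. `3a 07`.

[7+:1] type=0 & 0x1 = 0x0; word=0x00
[5+:2] lvl=3 & 0x3 = 0x3; word=0x60
[1+:4] len=9 & 0xf = 0x9; word=0x72
[0+:1] tag=0 & 0x1 = 0x0; word=0x72
word = 0x72 → big-endian bytes:
  [0]=0x72

72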